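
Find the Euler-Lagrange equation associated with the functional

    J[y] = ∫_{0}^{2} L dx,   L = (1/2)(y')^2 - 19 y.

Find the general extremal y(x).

The Lagrangian is L = (1/2)(y')^2 - 19 y.
∂L/∂y = -19.
∂L/∂y' = y'.
The Euler-Lagrange equation d/dx(∂L/∂y') − ∂L/∂y = 0 becomes:
    y'' + 19 = 0
General solution: y(x) = -(19/2) x^2 + A x + B, where A and B are arbitrary constants fixed by the endpoint conditions.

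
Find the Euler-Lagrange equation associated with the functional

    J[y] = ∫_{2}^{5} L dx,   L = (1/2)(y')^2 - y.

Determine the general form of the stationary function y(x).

The Lagrangian is L = (1/2)(y')^2 - y.
∂L/∂y = -1.
∂L/∂y' = y'.
The Euler-Lagrange equation d/dx(∂L/∂y') − ∂L/∂y = 0 becomes:
    y'' + 1 = 0
General solution: y(x) = -x^2/2 + A x + B, where A and B are arbitrary constants fixed by the endpoint conditions.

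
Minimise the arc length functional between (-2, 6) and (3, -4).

Arc-length functional: J[y] = ∫ sqrt(1 + (y')^2) dx.
Lagrangian L = sqrt(1 + (y')^2) has no explicit y dependence, so ∂L/∂y = 0 and the Euler-Lagrange equation gives
    d/dx( y' / sqrt(1 + (y')^2) ) = 0  ⇒  y' / sqrt(1 + (y')^2) = const.
Hence y' is constant, so y(x) is affine.
Fitting the endpoints (-2, 6) and (3, -4):
    slope m = ((-4) − 6) / (3 − (-2)) = -2,
    intercept c = 6 − m·(-2) = 2.
Extremal: y(x) = -2 x + 2.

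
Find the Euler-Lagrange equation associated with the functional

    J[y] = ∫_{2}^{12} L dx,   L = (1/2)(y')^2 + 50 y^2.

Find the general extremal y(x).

The Lagrangian is L = (1/2)(y')^2 + 50 y^2.
∂L/∂y = 100y.
∂L/∂y' = y'.
The Euler-Lagrange equation d/dx(∂L/∂y') − ∂L/∂y = 0 becomes:
    y'' - 100 y = 0
General solution: y(x) = A e^(10x) + B e^(-10x), where A and B are arbitrary constants fixed by the endpoint conditions.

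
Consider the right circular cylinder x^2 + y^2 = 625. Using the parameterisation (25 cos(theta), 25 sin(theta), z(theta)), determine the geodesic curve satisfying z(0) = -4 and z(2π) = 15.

Parameterise the cylinder of radius R = 25 as
    r(θ) = (25 cos θ, 25 sin θ, z(θ)).
The arc-length element is
    ds = sqrt(625 + (dz/dθ)^2) dθ,
so the Lagrangian is L = sqrt(625 + z'^2).
L depends on z' only, not on z or θ, so ∂L/∂z = 0 and
    ∂L/∂z' = z' / sqrt(625 + z'^2).
The Euler-Lagrange equation gives
    d/dθ( z' / sqrt(625 + z'^2) ) = 0,
so z' is constant. Integrating once:
    z(θ) = a θ + b,
a helix on the cylinder (a straight line when the cylinder is unrolled). The constants a, b are determined by the endpoint conditions.
With endpoint conditions z(0) = -4 and z(2π) = 15: from z(0) = b we get b = -4, and a·2π + -4 = 15 gives a = 19/(2π), so
    z(θ) = (19/(2π)) θ − 4.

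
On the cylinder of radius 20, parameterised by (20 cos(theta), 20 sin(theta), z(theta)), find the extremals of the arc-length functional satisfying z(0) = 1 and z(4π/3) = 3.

Parameterise the cylinder of radius R = 20 as
    r(θ) = (20 cos θ, 20 sin θ, z(θ)).
The arc-length element is
    ds = sqrt(400 + (dz/dθ)^2) dθ,
so the Lagrangian is L = sqrt(400 + z'^2).
L depends on z' only, not on z or θ, so ∂L/∂z = 0 and
    ∂L/∂z' = z' / sqrt(400 + z'^2).
The Euler-Lagrange equation gives
    d/dθ( z' / sqrt(400 + z'^2) ) = 0,
so z' is constant. Integrating once:
    z(θ) = a θ + b,
a helix on the cylinder (a straight line when the cylinder is unrolled). The constants a, b are determined by the endpoint conditions.
With endpoint conditions z(0) = 1 and z(4π/3) = 3: from z(0) = b we get b = 1, and a·4π/3 + 1 = 3 gives a = 3/(2π), so
    z(θ) = (3/(2π)) θ + 1.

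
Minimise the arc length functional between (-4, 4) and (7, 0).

Arc-length functional: J[y] = ∫ sqrt(1 + (y')^2) dx.
Lagrangian L = sqrt(1 + (y')^2) has no explicit y dependence, so ∂L/∂y = 0 and the Euler-Lagrange equation gives
    d/dx( y' / sqrt(1 + (y')^2) ) = 0  ⇒  y' / sqrt(1 + (y')^2) = const.
Hence y' is constant, so y(x) is affine.
Fitting the endpoints (-4, 4) and (7, 0):
    slope m = (0 − 4) / (7 − (-4)) = -4/11,
    intercept c = 4 − m·(-4) = 28/11.
Extremal: y(x) = (-4/11) x + 28/11.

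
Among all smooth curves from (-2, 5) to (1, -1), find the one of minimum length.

Arc-length functional: J[y] = ∫ sqrt(1 + (y')^2) dx.
Lagrangian L = sqrt(1 + (y')^2) has no explicit y dependence, so ∂L/∂y = 0 and the Euler-Lagrange equation gives
    d/dx( y' / sqrt(1 + (y')^2) ) = 0  ⇒  y' / sqrt(1 + (y')^2) = const.
Hence y' is constant, so y(x) is affine.
Fitting the endpoints (-2, 5) and (1, -1):
    slope m = ((-1) − 5) / (1 − (-2)) = -2,
    intercept c = 5 − m·(-2) = 1.
Extremal: y(x) = -2 x + 1.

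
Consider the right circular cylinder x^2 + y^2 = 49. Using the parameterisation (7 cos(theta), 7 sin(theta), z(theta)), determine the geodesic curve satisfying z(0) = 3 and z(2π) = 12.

Parameterise the cylinder of radius R = 7 as
    r(θ) = (7 cos θ, 7 sin θ, z(θ)).
The arc-length element is
    ds = sqrt(49 + (dz/dθ)^2) dθ,
so the Lagrangian is L = sqrt(49 + z'^2).
L depends on z' only, not on z or θ, so ∂L/∂z = 0 and
    ∂L/∂z' = z' / sqrt(49 + z'^2).
The Euler-Lagrange equation gives
    d/dθ( z' / sqrt(49 + z'^2) ) = 0,
so z' is constant. Integrating once:
    z(θ) = a θ + b,
a helix on the cylinder (a straight line when the cylinder is unrolled). The constants a, b are determined by the endpoint conditions.
With endpoint conditions z(0) = 3 and z(2π) = 12: from z(0) = b we get b = 3, and a·2π + 3 = 12 gives a = 9/(2π), so
    z(θ) = (9/(2π)) θ + 3.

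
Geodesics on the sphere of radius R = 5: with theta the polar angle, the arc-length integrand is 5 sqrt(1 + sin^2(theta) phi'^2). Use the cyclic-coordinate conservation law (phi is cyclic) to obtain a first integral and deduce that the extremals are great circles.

On the sphere of radius R = 5 with spherical coordinates (θ, φ), the induced metric is
    ds^2 = 25(dθ^2 + sin^2(θ) dφ^2).
Parameterise by θ; the arc-length functional is
    J[φ] = ∫ 5 sqrt(1 + sin^2(θ) (dφ/dθ)^2) dθ,
so L = 5 sqrt(1 + sin^2(θ) φ'^2). Compute
    ∂L/∂φ = 0  (L has no explicit φ dependence),
    ∂L/∂φ' = 5 sin^2(θ) φ' / sqrt(1 + sin^2(θ) φ'^2).
Since ∂L/∂φ = 0, the Euler-Lagrange equation
    d/dθ(∂L/∂φ') − ∂L/∂φ = 0
reduces to d/dθ(∂L/∂φ') = 0, i.e. the momentum conjugate to φ is conserved:
    5 sin^2(θ) φ' / sqrt(1 + sin^2(θ) φ'^2) = C.
The overall factor of 5 is constant, so dividing through gives Clairaut's relation sin^2(θ) φ' / sqrt(1 + sin^2(θ) φ'^2) = C' (with C' = C/5). Solving for φ' and integrating gives the great-circle family
    cot(θ) = A cos(φ − φ_0),
i.e. the intersection of the sphere with a plane through the origin. The two constants A and φ_0 (equivalently C and one phase) are fixed by the two endpoint conditions.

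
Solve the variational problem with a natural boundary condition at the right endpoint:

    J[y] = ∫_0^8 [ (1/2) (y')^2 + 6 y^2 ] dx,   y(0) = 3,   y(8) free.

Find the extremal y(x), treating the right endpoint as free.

The Lagrangian L = (1/2) (y')^2 + 6 y^2 gives
    ∂L/∂y = 12 y,   ∂L/∂y' = y'.
Euler-Lagrange: y'' − 12 y = 0.
With k = sqrt(12), the general solution is
    y(x) = A cosh(sqrt(12) x) + B sinh(sqrt(12) x).
Fixed left endpoint y(0) = 3 ⇒ A = 3.
The right endpoint x = 8 is free, so the natural (transversality) condition is ∂L/∂y' |_{x=8} = 0, i.e. y'(8) = 0.
Compute y'(x) = A k sinh(k x) + B k cosh(k x), so
    y'(8) = A k sinh(k·8) + B k cosh(k·8) = 0
    ⇒ B = −A tanh(k·8) = − 3 tanh(sqrt(12)·8).
Therefore the extremal is
    y(x) = 3 cosh(sqrt(12) x) − 3 tanh(sqrt(12)·8) sinh(sqrt(12) x).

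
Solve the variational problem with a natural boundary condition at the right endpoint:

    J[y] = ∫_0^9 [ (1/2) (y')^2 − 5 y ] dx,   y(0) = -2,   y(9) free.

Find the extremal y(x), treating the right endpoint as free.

The Lagrangian L = (1/2) (y')^2 − 5 y gives
    ∂L/∂y = −5,   ∂L/∂y' = y'.
Euler-Lagrange: d/dx(y') − (−5) = 0, i.e. y'' + 5 = 0, so
    y(x) = −(5/2) x^2 + C1 x + C2.
Fixed left endpoint y(0) = -2 ⇒ C2 = -2.
The right endpoint x = 9 is free, so the natural (transversality) condition is ∂L/∂y' |_{x=9} = 0, i.e. y'(9) = 0.
Compute y'(x) = −5 x + C1, so y'(9) = −45 + C1 = 0 ⇒ C1 = 45.
Therefore the extremal is
    y(x) = −(5/2) x^2 + 45 x − 2.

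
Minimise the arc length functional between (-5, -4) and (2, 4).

Arc-length functional: J[y] = ∫ sqrt(1 + (y')^2) dx.
Lagrangian L = sqrt(1 + (y')^2) has no explicit y dependence, so ∂L/∂y = 0 and the Euler-Lagrange equation gives
    d/dx( y' / sqrt(1 + (y')^2) ) = 0  ⇒  y' / sqrt(1 + (y')^2) = const.
Hence y' is constant, so y(x) is affine.
Fitting the endpoints (-5, -4) and (2, 4):
    slope m = (4 − (-4)) / (2 − (-5)) = 8/7,
    intercept c = (-4) − m·(-5) = 12/7.
Extremal: y(x) = (8/7) x + 12/7.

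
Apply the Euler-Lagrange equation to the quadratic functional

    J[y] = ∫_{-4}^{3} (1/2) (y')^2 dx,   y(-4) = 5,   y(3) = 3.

The Lagrangian is L = (1/2) (y')^2.
Compute ∂L/∂y = 0, ∂L/∂y' = y'.
The Euler-Lagrange equation d/dx(∂L/∂y') − ∂L/∂y = 0 reduces to
    y'' = 0.
Its general solution is
    y(x) = A x + B,
with A, B fixed by the endpoint conditions.
Applying the endpoint conditions y(-4) = 5 and y(3) = 3: solve A·-4 + B = 5 and A·3 + B = 3. Subtracting gives A(3 − -4) = 3 − 5, so A = -2/7, and B = 5 − A·-4 = 27/7. Therefore
    y(x) = (-2/7) x + 27/7.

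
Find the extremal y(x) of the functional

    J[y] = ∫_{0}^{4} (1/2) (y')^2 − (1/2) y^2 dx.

The Lagrangian is L = (1/2) (y')^2 − (1/2) y^2.
Compute ∂L/∂y = -y, ∂L/∂y' = y'.
The Euler-Lagrange equation d/dx(∂L/∂y') − ∂L/∂y = 0 reduces to
    y'' + y = 0.
Its general solution is
    y(x) = A sin(x) + B cos(x),
with A, B fixed by the endpoint conditions.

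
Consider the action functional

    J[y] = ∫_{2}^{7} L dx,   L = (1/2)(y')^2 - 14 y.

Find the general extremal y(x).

The Lagrangian is L = (1/2)(y')^2 - 14 y.
∂L/∂y = -14.
∂L/∂y' = y'.
The Euler-Lagrange equation d/dx(∂L/∂y') − ∂L/∂y = 0 becomes:
    y'' + 14 = 0
General solution: y(x) = -7 x^2 + A x + B, where A and B are arbitrary constants fixed by the endpoint conditions.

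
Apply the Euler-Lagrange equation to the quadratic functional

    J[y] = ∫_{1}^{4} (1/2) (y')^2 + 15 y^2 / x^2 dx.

The Lagrangian is L = (1/2) (y')^2 + 15 y^2 / x^2.
Compute ∂L/∂y = 30y/x^2, ∂L/∂y' = y'.
The Euler-Lagrange equation d/dx(∂L/∂y') − ∂L/∂y = 0 reduces to
    y'' − 30/x^2 · y = 0  (x > 0).
Its general solution is
    y(x) = A x^6 + B x^(-5),
with A, B fixed by the endpoint conditions.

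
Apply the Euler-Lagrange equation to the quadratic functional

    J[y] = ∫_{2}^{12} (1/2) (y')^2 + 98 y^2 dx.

The Lagrangian is L = (1/2) (y')^2 + 98 y^2.
Compute ∂L/∂y = 196y, ∂L/∂y' = y'.
The Euler-Lagrange equation d/dx(∂L/∂y') − ∂L/∂y = 0 reduces to
    y'' − 196 y = 0.
Its general solution is
    y(x) = A e^(14x) + B e^(−14x),
with A, B fixed by the endpoint conditions.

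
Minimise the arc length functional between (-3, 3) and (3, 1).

Arc-length functional: J[y] = ∫ sqrt(1 + (y')^2) dx.
Lagrangian L = sqrt(1 + (y')^2) has no explicit y dependence, so ∂L/∂y = 0 and the Euler-Lagrange equation gives
    d/dx( y' / sqrt(1 + (y')^2) ) = 0  ⇒  y' / sqrt(1 + (y')^2) = const.
Hence y' is constant, so y(x) is affine.
Fitting the endpoints (-3, 3) and (3, 1):
    slope m = (1 − 3) / (3 − (-3)) = -1/3,
    intercept c = 3 − m·(-3) = 2.
Extremal: y(x) = (-1/3) x + 2.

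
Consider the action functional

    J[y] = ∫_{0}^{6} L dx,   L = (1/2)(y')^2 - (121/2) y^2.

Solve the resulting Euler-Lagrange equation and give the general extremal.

The Lagrangian is L = (1/2)(y')^2 - (121/2) y^2.
∂L/∂y = -121y.
∂L/∂y' = y'.
The Euler-Lagrange equation d/dx(∂L/∂y') − ∂L/∂y = 0 becomes:
    y'' + 121 y = 0
General solution: y(x) = A sin(11x) + B cos(11x), where A and B are arbitrary constants fixed by the endpoint conditions.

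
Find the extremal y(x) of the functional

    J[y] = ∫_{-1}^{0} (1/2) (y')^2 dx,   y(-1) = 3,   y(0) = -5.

The Lagrangian is L = (1/2) (y')^2.
Compute ∂L/∂y = 0, ∂L/∂y' = y'.
The Euler-Lagrange equation d/dx(∂L/∂y') − ∂L/∂y = 0 reduces to
    y'' = 0.
Its general solution is
    y(x) = A x + B,
with A, B fixed by the endpoint conditions.
Applying the endpoint conditions y(-1) = 3 and y(0) = -5: solve A·-1 + B = 3 and A·0 + B = -5. Subtracting gives A(0 − -1) = -5 − 3, so A = -8, and B = 3 − A·-1 = -5. Therefore
    y(x) = -8 x - 5.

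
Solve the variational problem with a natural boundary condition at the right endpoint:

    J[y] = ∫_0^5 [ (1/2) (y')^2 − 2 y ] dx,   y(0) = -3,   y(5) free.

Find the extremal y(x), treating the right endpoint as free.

The Lagrangian L = (1/2) (y')^2 − 2 y gives
    ∂L/∂y = −2,   ∂L/∂y' = y'.
Euler-Lagrange: d/dx(y') − (−2) = 0, i.e. y'' + 2 = 0, so
    y(x) = −(2/2) x^2 + C1 x + C2.
Fixed left endpoint y(0) = -3 ⇒ C2 = -3.
The right endpoint x = 5 is free, so the natural (transversality) condition is ∂L/∂y' |_{x=5} = 0, i.e. y'(5) = 0.
Compute y'(x) = −2 x + C1, so y'(5) = −10 + C1 = 0 ⇒ C1 = 10.
Therefore the extremal is
    y(x) = −x^2 + 10 x − 3.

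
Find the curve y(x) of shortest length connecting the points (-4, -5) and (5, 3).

Arc-length functional: J[y] = ∫ sqrt(1 + (y')^2) dx.
Lagrangian L = sqrt(1 + (y')^2) has no explicit y dependence, so ∂L/∂y = 0 and the Euler-Lagrange equation gives
    d/dx( y' / sqrt(1 + (y')^2) ) = 0  ⇒  y' / sqrt(1 + (y')^2) = const.
Hence y' is constant, so y(x) is affine.
Fitting the endpoints (-4, -5) and (5, 3):
    slope m = (3 − (-5)) / (5 − (-4)) = 8/9,
    intercept c = (-5) − m·(-4) = -13/9.
Extremal: y(x) = (8/9) x - 13/9.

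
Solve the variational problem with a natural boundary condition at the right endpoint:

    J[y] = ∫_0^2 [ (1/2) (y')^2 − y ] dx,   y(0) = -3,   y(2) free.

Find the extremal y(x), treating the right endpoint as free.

The Lagrangian L = (1/2) (y')^2 − y gives
    ∂L/∂y = −1,   ∂L/∂y' = y'.
Euler-Lagrange: d/dx(y') − (−1) = 0, i.e. y'' + 1 = 0, so
    y(x) = −(1/2) x^2 + C1 x + C2.
Fixed left endpoint y(0) = -3 ⇒ C2 = -3.
The right endpoint x = 2 is free, so the natural (transversality) condition is ∂L/∂y' |_{x=2} = 0, i.e. y'(2) = 0.
Compute y'(x) = −1 x + C1, so y'(2) = −2 + C1 = 0 ⇒ C1 = 2.
Therefore the extremal is
    y(x) = −x^2/2 + 2 x − 3.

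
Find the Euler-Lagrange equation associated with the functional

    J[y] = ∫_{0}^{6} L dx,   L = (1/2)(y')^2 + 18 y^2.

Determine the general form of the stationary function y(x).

The Lagrangian is L = (1/2)(y')^2 + 18 y^2.
∂L/∂y = 36y.
∂L/∂y' = y'.
The Euler-Lagrange equation d/dx(∂L/∂y') − ∂L/∂y = 0 becomes:
    y'' - 36 y = 0
General solution: y(x) = A e^(6x) + B e^(-6x), where A and B are arbitrary constants fixed by the endpoint conditions.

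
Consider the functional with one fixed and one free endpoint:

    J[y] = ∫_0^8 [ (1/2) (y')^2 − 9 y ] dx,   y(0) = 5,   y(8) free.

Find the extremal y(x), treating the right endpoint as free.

The Lagrangian L = (1/2) (y')^2 − 9 y gives
    ∂L/∂y = −9,   ∂L/∂y' = y'.
Euler-Lagrange: d/dx(y') − (−9) = 0, i.e. y'' + 9 = 0, so
    y(x) = −(9/2) x^2 + C1 x + C2.
Fixed left endpoint y(0) = 5 ⇒ C2 = 5.
The right endpoint x = 8 is free, so the natural (transversality) condition is ∂L/∂y' |_{x=8} = 0, i.e. y'(8) = 0.
Compute y'(x) = −9 x + C1, so y'(8) = −72 + C1 = 0 ⇒ C1 = 72.
Therefore the extremal is
    y(x) = −(9/2) x^2 + 72 x + 5.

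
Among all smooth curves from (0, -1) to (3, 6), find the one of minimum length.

Arc-length functional: J[y] = ∫ sqrt(1 + (y')^2) dx.
Lagrangian L = sqrt(1 + (y')^2) has no explicit y dependence, so ∂L/∂y = 0 and the Euler-Lagrange equation gives
    d/dx( y' / sqrt(1 + (y')^2) ) = 0  ⇒  y' / sqrt(1 + (y')^2) = const.
Hence y' is constant, so y(x) is affine.
Fitting the endpoints (0, -1) and (3, 6):
    slope m = (6 − (-1)) / (3 − 0) = 7/3,
    intercept c = (-1) − m·0 = -1.
Extremal: y(x) = (7/3) x - 1.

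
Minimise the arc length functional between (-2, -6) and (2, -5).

Arc-length functional: J[y] = ∫ sqrt(1 + (y')^2) dx.
Lagrangian L = sqrt(1 + (y')^2) has no explicit y dependence, so ∂L/∂y = 0 and the Euler-Lagrange equation gives
    d/dx( y' / sqrt(1 + (y')^2) ) = 0  ⇒  y' / sqrt(1 + (y')^2) = const.
Hence y' is constant, so y(x) is affine.
Fitting the endpoints (-2, -6) and (2, -5):
    slope m = ((-5) − (-6)) / (2 − (-2)) = 1/4,
    intercept c = (-6) − m·(-2) = -11/2.
Extremal: y(x) = (1/4) x - 11/2.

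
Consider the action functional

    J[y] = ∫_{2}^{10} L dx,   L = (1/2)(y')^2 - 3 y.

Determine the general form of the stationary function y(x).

The Lagrangian is L = (1/2)(y')^2 - 3 y.
∂L/∂y = -3.
∂L/∂y' = y'.
The Euler-Lagrange equation d/dx(∂L/∂y') − ∂L/∂y = 0 becomes:
    y'' + 3 = 0
General solution: y(x) = -(3/2) x^2 + A x + B, where A and B are arbitrary constants fixed by the endpoint conditions.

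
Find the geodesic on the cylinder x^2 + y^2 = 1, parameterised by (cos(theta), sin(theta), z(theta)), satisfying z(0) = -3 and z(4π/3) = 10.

Parameterise the cylinder of radius R = 1 as
    r(θ) = (cos θ, sin θ, z(θ)).
The arc-length element is
    ds = sqrt(1 + (dz/dθ)^2) dθ,
so the Lagrangian is L = sqrt(1 + z'^2).
L depends on z' only, not on z or θ, so ∂L/∂z = 0 and
    ∂L/∂z' = z' / sqrt(1 + z'^2).
The Euler-Lagrange equation gives
    d/dθ( z' / sqrt(1 + z'^2) ) = 0,
so z' is constant. Integrating once:
    z(θ) = a θ + b,
a helix on the cylinder (a straight line when the cylinder is unrolled). The constants a, b are determined by the endpoint conditions.
With endpoint conditions z(0) = -3 and z(4π/3) = 10: from z(0) = b we get b = -3, and a·4π/3 + -3 = 10 gives a = 39/(4π), so
    z(θ) = (39/(4π)) θ − 3.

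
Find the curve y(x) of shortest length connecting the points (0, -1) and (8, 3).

Arc-length functional: J[y] = ∫ sqrt(1 + (y')^2) dx.
Lagrangian L = sqrt(1 + (y')^2) has no explicit y dependence, so ∂L/∂y = 0 and the Euler-Lagrange equation gives
    d/dx( y' / sqrt(1 + (y')^2) ) = 0  ⇒  y' / sqrt(1 + (y')^2) = const.
Hence y' is constant, so y(x) is affine.
Fitting the endpoints (0, -1) and (8, 3):
    slope m = (3 − (-1)) / (8 − 0) = 1/2,
    intercept c = (-1) − m·0 = -1.
Extremal: y(x) = (1/2) x - 1.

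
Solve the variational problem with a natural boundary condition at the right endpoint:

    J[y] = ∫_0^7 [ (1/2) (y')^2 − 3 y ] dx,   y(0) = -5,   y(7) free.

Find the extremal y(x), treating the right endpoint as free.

The Lagrangian L = (1/2) (y')^2 − 3 y gives
    ∂L/∂y = −3,   ∂L/∂y' = y'.
Euler-Lagrange: d/dx(y') − (−3) = 0, i.e. y'' + 3 = 0, so
    y(x) = −(3/2) x^2 + C1 x + C2.
Fixed left endpoint y(0) = -5 ⇒ C2 = -5.
The right endpoint x = 7 is free, so the natural (transversality) condition is ∂L/∂y' |_{x=7} = 0, i.e. y'(7) = 0.
Compute y'(x) = −3 x + C1, so y'(7) = −21 + C1 = 0 ⇒ C1 = 21.
Therefore the extremal is
    y(x) = −(3/2) x^2 + 21 x − 5.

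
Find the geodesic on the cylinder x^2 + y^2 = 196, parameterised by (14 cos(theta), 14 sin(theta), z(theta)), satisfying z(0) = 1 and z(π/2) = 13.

Parameterise the cylinder of radius R = 14 as
    r(θ) = (14 cos θ, 14 sin θ, z(θ)).
The arc-length element is
    ds = sqrt(196 + (dz/dθ)^2) dθ,
so the Lagrangian is L = sqrt(196 + z'^2).
L depends on z' only, not on z or θ, so ∂L/∂z = 0 and
    ∂L/∂z' = z' / sqrt(196 + z'^2).
The Euler-Lagrange equation gives
    d/dθ( z' / sqrt(196 + z'^2) ) = 0,
so z' is constant. Integrating once:
    z(θ) = a θ + b,
a helix on the cylinder (a straight line when the cylinder is unrolled). The constants a, b are determined by the endpoint conditions.
With endpoint conditions z(0) = 1 and z(π/2) = 13: from z(0) = b we get b = 1, and a·π/2 + 1 = 13 gives a = 24/π, so
    z(θ) = (24/π) θ + 1.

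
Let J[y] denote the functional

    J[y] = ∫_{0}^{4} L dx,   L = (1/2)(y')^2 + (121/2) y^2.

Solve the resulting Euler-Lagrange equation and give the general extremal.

The Lagrangian is L = (1/2)(y')^2 + (121/2) y^2.
∂L/∂y = 121y.
∂L/∂y' = y'.
The Euler-Lagrange equation d/dx(∂L/∂y') − ∂L/∂y = 0 becomes:
    y'' - 121 y = 0
General solution: y(x) = A e^(11x) + B e^(-11x), where A and B are arbitrary constants fixed by the endpoint conditions.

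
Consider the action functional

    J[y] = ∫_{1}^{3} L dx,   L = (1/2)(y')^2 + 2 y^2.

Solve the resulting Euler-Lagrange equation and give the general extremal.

The Lagrangian is L = (1/2)(y')^2 + 2 y^2.
∂L/∂y = 4y.
∂L/∂y' = y'.
The Euler-Lagrange equation d/dx(∂L/∂y') − ∂L/∂y = 0 becomes:
    y'' - 4 y = 0
General solution: y(x) = A e^(2x) + B e^(-2x), where A and B are arbitrary constants fixed by the endpoint conditions.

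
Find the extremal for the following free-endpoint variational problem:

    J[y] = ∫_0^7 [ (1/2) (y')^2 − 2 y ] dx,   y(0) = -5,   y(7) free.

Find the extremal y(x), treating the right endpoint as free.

The Lagrangian L = (1/2) (y')^2 − 2 y gives
    ∂L/∂y = −2,   ∂L/∂y' = y'.
Euler-Lagrange: d/dx(y') − (−2) = 0, i.e. y'' + 2 = 0, so
    y(x) = −(2/2) x^2 + C1 x + C2.
Fixed left endpoint y(0) = -5 ⇒ C2 = -5.
The right endpoint x = 7 is free, so the natural (transversality) condition is ∂L/∂y' |_{x=7} = 0, i.e. y'(7) = 0.
Compute y'(x) = −2 x + C1, so y'(7) = −14 + C1 = 0 ⇒ C1 = 14.
Therefore the extremal is
    y(x) = −x^2 + 14 x − 5.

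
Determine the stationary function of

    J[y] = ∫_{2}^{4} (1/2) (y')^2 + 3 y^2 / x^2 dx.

The Lagrangian is L = (1/2) (y')^2 + 3 y^2 / x^2.
Compute ∂L/∂y = 6y/x^2, ∂L/∂y' = y'.
The Euler-Lagrange equation d/dx(∂L/∂y') − ∂L/∂y = 0 reduces to
    y'' − 6/x^2 · y = 0  (x > 0).
Its general solution is
    y(x) = A x^3 + B x^(-2),
with A, B fixed by the endpoint conditions.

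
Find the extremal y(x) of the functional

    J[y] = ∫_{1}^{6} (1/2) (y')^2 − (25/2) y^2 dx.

The Lagrangian is L = (1/2) (y')^2 − (25/2) y^2.
Compute ∂L/∂y = -25y, ∂L/∂y' = y'.
The Euler-Lagrange equation d/dx(∂L/∂y') − ∂L/∂y = 0 reduces to
    y'' + 25 y = 0.
Its general solution is
    y(x) = A sin(5x) + B cos(5x),
with A, B fixed by the endpoint conditions.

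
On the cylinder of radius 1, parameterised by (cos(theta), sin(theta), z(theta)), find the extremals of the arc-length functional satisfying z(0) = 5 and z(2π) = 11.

Parameterise the cylinder of radius R = 1 as
    r(θ) = (cos θ, sin θ, z(θ)).
The arc-length element is
    ds = sqrt(1 + (dz/dθ)^2) dθ,
so the Lagrangian is L = sqrt(1 + z'^2).
L depends on z' only, not on z or θ, so ∂L/∂z = 0 and
    ∂L/∂z' = z' / sqrt(1 + z'^2).
The Euler-Lagrange equation gives
    d/dθ( z' / sqrt(1 + z'^2) ) = 0,
so z' is constant. Integrating once:
    z(θ) = a θ + b,
a helix on the cylinder (a straight line when the cylinder is unrolled). The constants a, b are determined by the endpoint conditions.
With endpoint conditions z(0) = 5 and z(2π) = 11: from z(0) = b we get b = 5, and a·2π + 5 = 11 gives a = 3/π, so
    z(θ) = (3/π) θ + 5.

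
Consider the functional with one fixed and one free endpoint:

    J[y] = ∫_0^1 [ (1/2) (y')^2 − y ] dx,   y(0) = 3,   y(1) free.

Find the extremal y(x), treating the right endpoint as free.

The Lagrangian L = (1/2) (y')^2 − y gives
    ∂L/∂y = −1,   ∂L/∂y' = y'.
Euler-Lagrange: d/dx(y') − (−1) = 0, i.e. y'' + 1 = 0, so
    y(x) = −(1/2) x^2 + C1 x + C2.
Fixed left endpoint y(0) = 3 ⇒ C2 = 3.
The right endpoint x = 1 is free, so the natural (transversality) condition is ∂L/∂y' |_{x=1} = 0, i.e. y'(1) = 0.
Compute y'(x) = −1 x + C1, so y'(1) = −1 + C1 = 0 ⇒ C1 = 1.
Therefore the extremal is
    y(x) = −x^2/2 + x + 3.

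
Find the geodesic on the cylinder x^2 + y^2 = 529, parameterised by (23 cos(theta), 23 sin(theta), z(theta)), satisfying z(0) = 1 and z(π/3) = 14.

Parameterise the cylinder of radius R = 23 as
    r(θ) = (23 cos θ, 23 sin θ, z(θ)).
The arc-length element is
    ds = sqrt(529 + (dz/dθ)^2) dθ,
so the Lagrangian is L = sqrt(529 + z'^2).
L depends on z' only, not on z or θ, so ∂L/∂z = 0 and
    ∂L/∂z' = z' / sqrt(529 + z'^2).
The Euler-Lagrange equation gives
    d/dθ( z' / sqrt(529 + z'^2) ) = 0,
so z' is constant. Integrating once:
    z(θ) = a θ + b,
a helix on the cylinder (a straight line when the cylinder is unrolled). The constants a, b are determined by the endpoint conditions.
With endpoint conditions z(0) = 1 and z(π/3) = 14: from z(0) = b we get b = 1, and a·π/3 + 1 = 14 gives a = 39/π, so
    z(θ) = (39/π) θ + 1.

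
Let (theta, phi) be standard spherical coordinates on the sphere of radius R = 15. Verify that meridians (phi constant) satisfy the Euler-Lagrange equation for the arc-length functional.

On the sphere of radius R = 15 with spherical coordinates (θ, φ), the induced metric is
    ds^2 = 225(dθ^2 + sin^2(θ) dφ^2).
Using θ as the parameter, the arc-length functional becomes
    J[φ] = ∫ 15 sqrt(1 + sin^2(θ) (dφ/dθ)^2) dθ.
So L = 15 sqrt(1 + sin^2(θ) φ'^2). Compute
    ∂L/∂φ = 0  (L has no explicit φ dependence),
    ∂L/∂φ' = 15 sin^2(θ) φ' / sqrt(1 + sin^2(θ) φ'^2).
For the candidate φ(θ) = c (constant), φ' = 0, so ∂L/∂φ' evaluated along the candidate vanishes, and ∂L/∂φ is identically zero. Hence
    d/dθ(∂L/∂φ') − ∂L/∂φ = 0
is satisfied. Therefore meridians φ = const are extremals of arc length — they are geodesics on the sphere.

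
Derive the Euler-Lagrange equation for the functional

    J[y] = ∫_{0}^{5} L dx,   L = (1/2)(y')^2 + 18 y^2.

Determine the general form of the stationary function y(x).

The Lagrangian is L = (1/2)(y')^2 + 18 y^2.
∂L/∂y = 36y.
∂L/∂y' = y'.
The Euler-Lagrange equation d/dx(∂L/∂y') − ∂L/∂y = 0 becomes:
    y'' - 36 y = 0
General solution: y(x) = A e^(6x) + B e^(-6x), where A and B are arbitrary constants fixed by the endpoint conditions.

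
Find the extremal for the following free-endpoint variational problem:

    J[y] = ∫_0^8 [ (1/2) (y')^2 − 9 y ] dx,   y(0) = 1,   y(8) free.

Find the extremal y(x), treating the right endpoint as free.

The Lagrangian L = (1/2) (y')^2 − 9 y gives
    ∂L/∂y = −9,   ∂L/∂y' = y'.
Euler-Lagrange: d/dx(y') − (−9) = 0, i.e. y'' + 9 = 0, so
    y(x) = −(9/2) x^2 + C1 x + C2.
Fixed left endpoint y(0) = 1 ⇒ C2 = 1.
The right endpoint x = 8 is free, so the natural (transversality) condition is ∂L/∂y' |_{x=8} = 0, i.e. y'(8) = 0.
Compute y'(x) = −9 x + C1, so y'(8) = −72 + C1 = 0 ⇒ C1 = 72.
Therefore the extremal is
    y(x) = −(9/2) x^2 + 72 x + 1.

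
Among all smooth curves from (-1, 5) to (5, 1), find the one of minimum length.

Arc-length functional: J[y] = ∫ sqrt(1 + (y')^2) dx.
Lagrangian L = sqrt(1 + (y')^2) has no explicit y dependence, so ∂L/∂y = 0 and the Euler-Lagrange equation gives
    d/dx( y' / sqrt(1 + (y')^2) ) = 0  ⇒  y' / sqrt(1 + (y')^2) = const.
Hence y' is constant, so y(x) is affine.
Fitting the endpoints (-1, 5) and (5, 1):
    slope m = (1 − 5) / (5 − (-1)) = -2/3,
    intercept c = 5 − m·(-1) = 13/3.
Extremal: y(x) = (-2/3) x + 13/3.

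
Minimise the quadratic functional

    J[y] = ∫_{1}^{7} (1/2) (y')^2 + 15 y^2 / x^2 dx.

The Lagrangian is L = (1/2) (y')^2 + 15 y^2 / x^2.
Compute ∂L/∂y = 30y/x^2, ∂L/∂y' = y'.
The Euler-Lagrange equation d/dx(∂L/∂y') − ∂L/∂y = 0 reduces to
    y'' − 30/x^2 · y = 0  (x > 0).
Its general solution is
    y(x) = A x^6 + B x^(-5),
with A, B fixed by the endpoint conditions.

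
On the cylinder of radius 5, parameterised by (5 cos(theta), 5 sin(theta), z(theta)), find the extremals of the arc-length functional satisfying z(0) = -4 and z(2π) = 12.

Parameterise the cylinder of radius R = 5 as
    r(θ) = (5 cos θ, 5 sin θ, z(θ)).
The arc-length element is
    ds = sqrt(25 + (dz/dθ)^2) dθ,
so the Lagrangian is L = sqrt(25 + z'^2).
L depends on z' only, not on z or θ, so ∂L/∂z = 0 and
    ∂L/∂z' = z' / sqrt(25 + z'^2).
The Euler-Lagrange equation gives
    d/dθ( z' / sqrt(25 + z'^2) ) = 0,
so z' is constant. Integrating once:
    z(θ) = a θ + b,
a helix on the cylinder (a straight line when the cylinder is unrolled). The constants a, b are determined by the endpoint conditions.
With endpoint conditions z(0) = -4 and z(2π) = 12: from z(0) = b we get b = -4, and a·2π + -4 = 12 gives a = 8/π, so
    z(θ) = (8/π) θ − 4.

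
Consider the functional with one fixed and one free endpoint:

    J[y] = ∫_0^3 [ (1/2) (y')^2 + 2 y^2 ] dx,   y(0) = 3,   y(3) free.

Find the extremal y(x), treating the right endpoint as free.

The Lagrangian L = (1/2) (y')^2 + 2 y^2 gives
    ∂L/∂y = 4 y,   ∂L/∂y' = y'.
Euler-Lagrange: y'' − 4 y = 0.
With k = 2, the general solution is
    y(x) = A cosh(2 x) + B sinh(2 x).
Fixed left endpoint y(0) = 3 ⇒ A = 3.
The right endpoint x = 3 is free, so the natural (transversality) condition is ∂L/∂y' |_{x=3} = 0, i.e. y'(3) = 0.
Compute y'(x) = A k sinh(k x) + B k cosh(k x), so
    y'(3) = A k sinh(k·3) + B k cosh(k·3) = 0
    ⇒ B = −A tanh(k·3) = − 3 tanh(2·3).
Therefore the extremal is
    y(x) = 3 cosh(2 x) − 3 tanh(2·3) sinh(2 x).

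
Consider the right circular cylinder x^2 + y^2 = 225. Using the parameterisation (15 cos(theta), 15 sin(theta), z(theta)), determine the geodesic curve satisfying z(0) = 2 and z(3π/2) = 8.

Parameterise the cylinder of radius R = 15 as
    r(θ) = (15 cos θ, 15 sin θ, z(θ)).
The arc-length element is
    ds = sqrt(225 + (dz/dθ)^2) dθ,
so the Lagrangian is L = sqrt(225 + z'^2).
L depends on z' only, not on z or θ, so ∂L/∂z = 0 and
    ∂L/∂z' = z' / sqrt(225 + z'^2).
The Euler-Lagrange equation gives
    d/dθ( z' / sqrt(225 + z'^2) ) = 0,
so z' is constant. Integrating once:
    z(θ) = a θ + b,
a helix on the cylinder (a straight line when the cylinder is unrolled). The constants a, b are determined by the endpoint conditions.
With endpoint conditions z(0) = 2 and z(3π/2) = 8: from z(0) = b we get b = 2, and a·3π/2 + 2 = 8 gives a = 4/π, so
    z(θ) = (4/π) θ + 2.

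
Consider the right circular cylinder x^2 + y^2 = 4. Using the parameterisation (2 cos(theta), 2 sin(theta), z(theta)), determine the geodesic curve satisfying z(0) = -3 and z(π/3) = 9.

Parameterise the cylinder of radius R = 2 as
    r(θ) = (2 cos θ, 2 sin θ, z(θ)).
The arc-length element is
    ds = sqrt(4 + (dz/dθ)^2) dθ,
so the Lagrangian is L = sqrt(4 + z'^2).
L depends on z' only, not on z or θ, so ∂L/∂z = 0 and
    ∂L/∂z' = z' / sqrt(4 + z'^2).
The Euler-Lagrange equation gives
    d/dθ( z' / sqrt(4 + z'^2) ) = 0,
so z' is constant. Integrating once:
    z(θ) = a θ + b,
a helix on the cylinder (a straight line when the cylinder is unrolled). The constants a, b are determined by the endpoint conditions.
With endpoint conditions z(0) = -3 and z(π/3) = 9: from z(0) = b we get b = -3, and a·π/3 + -3 = 9 gives a = 36/π, so
    z(θ) = (36/π) θ − 3.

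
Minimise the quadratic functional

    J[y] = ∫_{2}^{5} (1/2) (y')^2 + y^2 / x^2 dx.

The Lagrangian is L = (1/2) (y')^2 + y^2 / x^2.
Compute ∂L/∂y = 2y/x^2, ∂L/∂y' = y'.
The Euler-Lagrange equation d/dx(∂L/∂y') − ∂L/∂y = 0 reduces to
    y'' − 2/x^2 · y = 0  (x > 0).
Its general solution is
    y(x) = A x^2 + B / x,
with A, B fixed by the endpoint conditions.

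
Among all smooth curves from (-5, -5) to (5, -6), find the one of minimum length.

Arc-length functional: J[y] = ∫ sqrt(1 + (y')^2) dx.
Lagrangian L = sqrt(1 + (y')^2) has no explicit y dependence, so ∂L/∂y = 0 and the Euler-Lagrange equation gives
    d/dx( y' / sqrt(1 + (y')^2) ) = 0  ⇒  y' / sqrt(1 + (y')^2) = const.
Hence y' is constant, so y(x) is affine.
Fitting the endpoints (-5, -5) and (5, -6):
    slope m = ((-6) − (-5)) / (5 − (-5)) = -1/10,
    intercept c = (-5) − m·(-5) = -11/2.
Extremal: y(x) = (-1/10) x - 11/2.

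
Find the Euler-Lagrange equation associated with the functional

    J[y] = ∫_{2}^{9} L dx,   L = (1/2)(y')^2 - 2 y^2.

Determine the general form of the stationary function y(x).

The Lagrangian is L = (1/2)(y')^2 - 2 y^2.
∂L/∂y = -4y.
∂L/∂y' = y'.
The Euler-Lagrange equation d/dx(∂L/∂y') − ∂L/∂y = 0 becomes:
    y'' + 4 y = 0
General solution: y(x) = A sin(2x) + B cos(2x), where A and B are arbitrary constants fixed by the endpoint conditions.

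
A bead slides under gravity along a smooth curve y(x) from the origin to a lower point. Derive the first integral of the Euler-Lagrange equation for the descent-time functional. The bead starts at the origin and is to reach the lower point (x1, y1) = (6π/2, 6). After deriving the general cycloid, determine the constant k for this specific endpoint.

The Lagrangian L = sqrt((1 + y'^2) / y) has no explicit x dependence, so the Beltrami identity applies:
    L − y' ∂L/∂y' = C.
Compute ∂L/∂y' = y' / sqrt(y (1 + y'^2)).
Substitute:
    sqrt((1 + y'^2)/y) − y'·y' / sqrt(y (1 + y'^2))
    = (1 + y'^2) / sqrt(y (1 + y'^2)) − y'^2 / sqrt(y (1 + y'^2))
    = 1 / sqrt(y (1 + y'^2)) = C.
Squaring and rearranging gives the first integral
    y (1 + y'^2) = 1/C^2 =: k   (constant).
Solving this first-order ODE by the substitution
    y = (k/2)(1 − cos θ)
yields the cycloid parameterisation
    x(θ) = (k/2)(θ − sin θ),   y(θ) = (k/2)(1 − cos θ).
The constant k is fixed by the endpoint condition.
Now fit the given lower endpoint (x1, y1) = (6π/2, 6). At the bottom of the first arch (θ = π), the parametric equations give
    y(π) = (k/2)(1 − cos π) = k,
    x(π) = (k/2)(π − sin π) = kπ/2.
Matching y(π) = 6 gives k = 6, consistent with x(π) = 6π/2. Therefore the specific cycloid is
    x(θ) = (6/2)(θ − sin θ),   y(θ) = (6/2)(1 − cos θ).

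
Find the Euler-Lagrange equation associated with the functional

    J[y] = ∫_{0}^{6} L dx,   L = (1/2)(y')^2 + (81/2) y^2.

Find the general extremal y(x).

The Lagrangian is L = (1/2)(y')^2 + (81/2) y^2.
∂L/∂y = 81y.
∂L/∂y' = y'.
The Euler-Lagrange equation d/dx(∂L/∂y') − ∂L/∂y = 0 becomes:
    y'' - 81 y = 0
General solution: y(x) = A e^(9x) + B e^(-9x), where A and B are arbitrary constants fixed by the endpoint conditions.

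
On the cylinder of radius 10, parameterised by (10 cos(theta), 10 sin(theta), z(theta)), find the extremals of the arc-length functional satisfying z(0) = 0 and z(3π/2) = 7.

Parameterise the cylinder of radius R = 10 as
    r(θ) = (10 cos θ, 10 sin θ, z(θ)).
The arc-length element is
    ds = sqrt(100 + (dz/dθ)^2) dθ,
so the Lagrangian is L = sqrt(100 + z'^2).
L depends on z' only, not on z or θ, so ∂L/∂z = 0 and
    ∂L/∂z' = z' / sqrt(100 + z'^2).
The Euler-Lagrange equation gives
    d/dθ( z' / sqrt(100 + z'^2) ) = 0,
so z' is constant. Integrating once:
    z(θ) = a θ + b,
a helix on the cylinder (a straight line when the cylinder is unrolled). The constants a, b are determined by the endpoint conditions.
With endpoint conditions z(0) = 0 and z(3π/2) = 7: from z(0) = b we get b = 0, and a·3π/2 + 0 = 7 gives a = 14/(3π), so
    z(θ) = (14/(3π)) θ.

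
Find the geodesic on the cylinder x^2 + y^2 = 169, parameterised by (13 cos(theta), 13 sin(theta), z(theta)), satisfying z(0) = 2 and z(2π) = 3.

Parameterise the cylinder of radius R = 13 as
    r(θ) = (13 cos θ, 13 sin θ, z(θ)).
The arc-length element is
    ds = sqrt(169 + (dz/dθ)^2) dθ,
so the Lagrangian is L = sqrt(169 + z'^2).
L depends on z' only, not on z or θ, so ∂L/∂z = 0 and
    ∂L/∂z' = z' / sqrt(169 + z'^2).
The Euler-Lagrange equation gives
    d/dθ( z' / sqrt(169 + z'^2) ) = 0,
so z' is constant. Integrating once:
    z(θ) = a θ + b,
a helix on the cylinder (a straight line when the cylinder is unrolled). The constants a, b are determined by the endpoint conditions.
With endpoint conditions z(0) = 2 and z(2π) = 3: from z(0) = b we get b = 2, and a·2π + 2 = 3 gives a = 1/(2π), so
    z(θ) = (1/(2π)) θ + 2.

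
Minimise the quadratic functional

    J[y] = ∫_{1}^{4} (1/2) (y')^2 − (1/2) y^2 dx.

The Lagrangian is L = (1/2) (y')^2 − (1/2) y^2.
Compute ∂L/∂y = -y, ∂L/∂y' = y'.
The Euler-Lagrange equation d/dx(∂L/∂y') − ∂L/∂y = 0 reduces to
    y'' + y = 0.
Its general solution is
    y(x) = A sin(x) + B cos(x),
with A, B fixed by the endpoint conditions.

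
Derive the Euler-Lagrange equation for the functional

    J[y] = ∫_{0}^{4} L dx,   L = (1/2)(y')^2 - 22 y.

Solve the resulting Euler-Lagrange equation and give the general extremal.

The Lagrangian is L = (1/2)(y')^2 - 22 y.
∂L/∂y = -22.
∂L/∂y' = y'.
The Euler-Lagrange equation d/dx(∂L/∂y') − ∂L/∂y = 0 becomes:
    y'' + 22 = 0
General solution: y(x) = -11 x^2 + A x + B, where A and B are arbitrary constants fixed by the endpoint conditions.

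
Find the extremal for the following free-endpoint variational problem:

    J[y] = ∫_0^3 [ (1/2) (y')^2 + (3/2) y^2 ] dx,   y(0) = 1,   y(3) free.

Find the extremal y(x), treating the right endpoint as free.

The Lagrangian L = (1/2) (y')^2 + (3/2) y^2 gives
    ∂L/∂y = 3 y,   ∂L/∂y' = y'.
Euler-Lagrange: y'' − 3 y = 0.
With k = sqrt(3), the general solution is
    y(x) = A cosh(sqrt(3) x) + B sinh(sqrt(3) x).
Fixed left endpoint y(0) = 1 ⇒ A = 1.
The right endpoint x = 3 is free, so the natural (transversality) condition is ∂L/∂y' |_{x=3} = 0, i.e. y'(3) = 0.
Compute y'(x) = A k sinh(k x) + B k cosh(k x), so
    y'(3) = A k sinh(k·3) + B k cosh(k·3) = 0
    ⇒ B = −A tanh(k·3) = − tanh(sqrt(3)·3).
Therefore the extremal is
    y(x) = cosh(sqrt(3) x) − tanh(sqrt(3)·3) sinh(sqrt(3) x).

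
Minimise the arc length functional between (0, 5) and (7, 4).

Arc-length functional: J[y] = ∫ sqrt(1 + (y')^2) dx.
Lagrangian L = sqrt(1 + (y')^2) has no explicit y dependence, so ∂L/∂y = 0 and the Euler-Lagrange equation gives
    d/dx( y' / sqrt(1 + (y')^2) ) = 0  ⇒  y' / sqrt(1 + (y')^2) = const.
Hence y' is constant, so y(x) is affine.
Fitting the endpoints (0, 5) and (7, 4):
    slope m = (4 − 5) / (7 − 0) = -1/7,
    intercept c = 5 − m·0 = 5.
Extremal: y(x) = (-1/7) x + 5.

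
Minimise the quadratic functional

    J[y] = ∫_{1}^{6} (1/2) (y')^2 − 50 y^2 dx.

The Lagrangian is L = (1/2) (y')^2 − 50 y^2.
Compute ∂L/∂y = -100y, ∂L/∂y' = y'.
The Euler-Lagrange equation d/dx(∂L/∂y') − ∂L/∂y = 0 reduces to
    y'' + 100 y = 0.
Its general solution is
    y(x) = A sin(10x) + B cos(10x),
with A, B fixed by the endpoint conditions.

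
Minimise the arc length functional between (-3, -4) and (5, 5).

Arc-length functional: J[y] = ∫ sqrt(1 + (y')^2) dx.
Lagrangian L = sqrt(1 + (y')^2) has no explicit y dependence, so ∂L/∂y = 0 and the Euler-Lagrange equation gives
    d/dx( y' / sqrt(1 + (y')^2) ) = 0  ⇒  y' / sqrt(1 + (y')^2) = const.
Hence y' is constant, so y(x) is affine.
Fitting the endpoints (-3, -4) and (5, 5):
    slope m = (5 − (-4)) / (5 − (-3)) = 9/8,
    intercept c = (-4) − m·(-3) = -5/8.
Extremal: y(x) = (9/8) x - 5/8.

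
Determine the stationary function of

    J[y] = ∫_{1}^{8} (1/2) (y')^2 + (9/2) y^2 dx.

The Lagrangian is L = (1/2) (y')^2 + (9/2) y^2.
Compute ∂L/∂y = 9y, ∂L/∂y' = y'.
The Euler-Lagrange equation d/dx(∂L/∂y') − ∂L/∂y = 0 reduces to
    y'' − 9 y = 0.
Its general solution is
    y(x) = A e^(3x) + B e^(−3x),
with A, B fixed by the endpoint conditions.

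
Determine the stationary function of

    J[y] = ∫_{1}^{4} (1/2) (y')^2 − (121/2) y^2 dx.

The Lagrangian is L = (1/2) (y')^2 − (121/2) y^2.
Compute ∂L/∂y = -121y, ∂L/∂y' = y'.
The Euler-Lagrange equation d/dx(∂L/∂y') − ∂L/∂y = 0 reduces to
    y'' + 121 y = 0.
Its general solution is
    y(x) = A sin(11x) + B cos(11x),
with A, B fixed by the endpoint conditions.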